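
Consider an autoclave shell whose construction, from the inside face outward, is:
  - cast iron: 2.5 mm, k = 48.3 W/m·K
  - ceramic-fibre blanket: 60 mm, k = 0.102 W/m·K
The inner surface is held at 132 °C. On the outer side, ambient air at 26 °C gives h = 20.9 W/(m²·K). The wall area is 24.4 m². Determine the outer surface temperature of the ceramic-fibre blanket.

T ≈ 34 °C

Thermal resistances in series:
R_cast iron = L/(kA) = 0.0025/(48.3×24.4) = 2.121×10^-6 K/W
R_ceramic-fibre blanket = L/(kA) = 0.06/(0.102×24.4) = 0.02411 K/W
R_outer film = 1/(h_o·A) = 1/(20.9×24.4) = 0.001961 K/W
R_total = 0.02607 K/W;  Q = ΔT/R_total = 106/0.02607 = 4066 W
T_interface = T_inner − Q·ΣR(inner→interface) = 132 − 4070×0.02411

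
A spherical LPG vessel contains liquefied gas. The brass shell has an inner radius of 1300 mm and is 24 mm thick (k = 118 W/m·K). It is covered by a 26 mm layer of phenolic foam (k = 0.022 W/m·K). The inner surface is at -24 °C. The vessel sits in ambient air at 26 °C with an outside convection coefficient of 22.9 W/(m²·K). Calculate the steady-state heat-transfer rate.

Q ≈ 917 W

Spherical conduction: R = (1/r_in − 1/r_out)/(4πk) per layer; series-sum.
R_brass shell = (1/1.3 − 1/1.324)/(4π×118) = 9.403×10^-6 K/W
R_phenolic foam = (1/1.324 − 1/1.35)/(4π×0.022) = 0.05262 K/W
R_outer film = 1/(h·4πr_o²) = 1/(22.9×4π×1.35²) = 0.001907 K/W
R_total = 0.05453 K/W
Q = ΔT/R_total = 50/0.05453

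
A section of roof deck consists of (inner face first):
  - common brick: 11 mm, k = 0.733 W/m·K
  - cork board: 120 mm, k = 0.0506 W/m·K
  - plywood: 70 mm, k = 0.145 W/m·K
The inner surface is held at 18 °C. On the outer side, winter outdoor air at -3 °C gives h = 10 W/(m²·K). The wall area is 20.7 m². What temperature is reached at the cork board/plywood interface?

T ≈ 1.12 °C

Thermal resistances in series:
R_common brick = L/(kA) = 0.011/(0.733×20.7) = 7.25×10^-4 K/W
R_cork board = L/(kA) = 0.12/(0.0506×20.7) = 0.1146 K/W
R_plywood = L/(kA) = 0.07/(0.145×20.7) = 0.02332 K/W
R_outer film = 1/(h_o·A) = 1/(10×20.7) = 0.004831 K/W
R_total = 0.1434 K/W;  Q = ΔT/R_total = 21/0.1434 = 146.4 W
T_interface = T_inner − Q·ΣR(inner→interface) = 18 − 146×0.1153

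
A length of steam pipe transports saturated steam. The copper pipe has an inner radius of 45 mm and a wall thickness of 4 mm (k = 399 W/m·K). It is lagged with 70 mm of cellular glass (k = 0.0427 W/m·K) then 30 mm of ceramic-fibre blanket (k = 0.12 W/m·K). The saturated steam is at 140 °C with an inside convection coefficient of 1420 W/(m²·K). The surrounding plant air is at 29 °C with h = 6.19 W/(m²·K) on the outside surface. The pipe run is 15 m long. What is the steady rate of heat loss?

Q ≈ 440 W

Radial resistances (cylindrical: R_cond = ln(r_o/r_i)/(2πkL), R_conv = 1/(h·2πrL)):
R_inner film = 1/(h_i·2πr₁L) = 1/(1420×2π×0.045×15) = 1.66×10^-4 K/W
R_copper pipe wall = ln(49/45)/(2π×399×15) = 2.265×10^-6 K/W
R_cellular glass = ln(119/49)/(2π×0.0427×15) = 0.2205 K/W
R_ceramic-fibre blanket = ln(149/119)/(2π×0.12×15) = 0.01988 K/W
R_outer film = 1/(h_o·2πr_oL) = 1/(6.19×2π×0.149×15) = 0.0115 K/W
R_total = 0.252 K/W
Q = ΔT/R_total = 111/0.252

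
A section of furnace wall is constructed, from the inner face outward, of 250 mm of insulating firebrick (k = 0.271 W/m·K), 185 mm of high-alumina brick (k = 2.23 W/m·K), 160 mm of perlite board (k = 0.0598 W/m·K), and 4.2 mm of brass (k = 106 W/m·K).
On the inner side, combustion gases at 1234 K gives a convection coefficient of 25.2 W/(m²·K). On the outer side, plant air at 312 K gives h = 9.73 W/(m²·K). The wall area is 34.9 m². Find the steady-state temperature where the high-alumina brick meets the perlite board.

Thermal resistances in series:
R_inner film = 1/(h_i·A) = 1/(25.2×34.9) = 0.001137 K/W
R_insulating firebrick = L/(kA) = 0.25/(0.271×34.9) = 0.02643 K/W
R_high-alumina brick = L/(kA) = 0.185/(2.23×34.9) = 0.002377 K/W
R_perlite board = L/(kA) = 0.16/(0.0598×34.9) = 0.07666 K/W
R_brass = L/(kA) = 0.0042/(106×34.9) = 1.135×10^-6 K/W
R_outer film = 1/(h_o·A) = 1/(9.73×34.9) = 0.002945 K/W
R_total = 0.1096 K/W;  Q = ΔT/R_total = 922/0.1096 = 8416 W
T_interface = T_inner − Q·ΣR(inner→interface) = 1234 − 8420×0.02995

T ≈ 982 K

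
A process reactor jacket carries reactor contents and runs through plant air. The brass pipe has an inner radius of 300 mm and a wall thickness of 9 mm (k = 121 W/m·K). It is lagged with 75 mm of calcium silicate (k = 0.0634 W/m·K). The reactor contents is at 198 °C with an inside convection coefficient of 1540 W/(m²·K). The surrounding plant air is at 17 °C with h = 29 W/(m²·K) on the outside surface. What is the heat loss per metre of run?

Per-layer cylindrical resistances, series-summed:
R_inner film = 1/(h_i·2πr₁L) = 1/(1540×2π×0.3×1) = 3.445×10^-4 K/W
R_brass pipe wall = ln(309/300)/(2π×121×1) = 3.888×10^-5 K/W
R_calcium silicate = ln(384/309)/(2π×0.0634×1) = 0.5455 K/W
R_outer film = 1/(h_o·2πr_oL) = 1/(29×2π×0.384×1) = 0.01429 K/W
R_total = 0.5602 K/W
Q = ΔT/R_total = 181/0.5602

q′ ≈ 323 W/m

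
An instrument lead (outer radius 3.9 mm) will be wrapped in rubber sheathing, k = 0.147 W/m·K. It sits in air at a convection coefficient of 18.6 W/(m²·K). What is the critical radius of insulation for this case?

r_cr ≈ 7.9 mm

For a cylinder r_cr = k/h = 0.147/18.6
r_cr = 7.9 mm; since the bare radius (3.9 mm) is below r_cr, adding a thin layer of insulation will *increase* heat loss.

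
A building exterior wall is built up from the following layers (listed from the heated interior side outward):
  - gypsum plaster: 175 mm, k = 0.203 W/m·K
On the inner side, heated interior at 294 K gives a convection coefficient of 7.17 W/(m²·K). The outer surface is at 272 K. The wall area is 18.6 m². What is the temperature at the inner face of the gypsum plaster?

T ≈ 291 K

Using the resistance-network approach (series):
R_inner film = 1/(h_i·A) = 1/(7.17×18.6) = 0.007498 K/W
R_gypsum plaster = L/(kA) = 0.175/(0.203×18.6) = 0.04635 K/W
R_total = 0.05385 K/W;  Q = ΔT/R_total = 22/0.05385 = 408.6 W
T_interface = T_inner − Q·ΣR(inner→interface) = 294 − 409×0.007498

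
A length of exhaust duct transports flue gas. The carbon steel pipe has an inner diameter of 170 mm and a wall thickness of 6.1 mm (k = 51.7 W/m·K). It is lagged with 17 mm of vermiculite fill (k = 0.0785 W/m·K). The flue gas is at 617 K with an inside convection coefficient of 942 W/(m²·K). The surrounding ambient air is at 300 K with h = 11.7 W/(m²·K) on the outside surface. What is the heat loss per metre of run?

Radial resistances (cylindrical: R_cond = ln(r_o/r_i)/(2πkL), R_conv = 1/(h·2πrL)):
R_inner film = 1/(h_i·2πr₁L) = 1/(942×2π×0.085×1) = 0.001988 K/W
R_carbon steel pipe wall = ln(91.1/85)/(2π×51.7×1) = 2.134×10^-4 K/W
R_vermiculite fill = ln(108.1/91.1)/(2π×0.0785×1) = 0.3469 K/W
R_outer film = 1/(h_o·2πr_oL) = 1/(11.7×2π×0.1081×1) = 0.1258 K/W
R_total = 0.4749 K/W
Q = ΔT/R_total = 317/0.4749

q′ ≈ 667 W/m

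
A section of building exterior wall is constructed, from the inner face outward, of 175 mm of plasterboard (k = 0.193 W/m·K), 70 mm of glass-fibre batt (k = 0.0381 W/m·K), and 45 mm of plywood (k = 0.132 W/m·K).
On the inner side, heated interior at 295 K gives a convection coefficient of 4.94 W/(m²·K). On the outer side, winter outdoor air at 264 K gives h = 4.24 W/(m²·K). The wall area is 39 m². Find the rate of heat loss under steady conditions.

Model the wall as resistances in series:
R_inner film = 1/(h_i·A) = 1/(4.94×39) = 0.00519 K/W
R_plasterboard = L/(kA) = 0.175/(0.193×39) = 0.02325 K/W
R_glass-fibre batt = L/(kA) = 0.07/(0.0381×39) = 0.04711 K/W
R_plywood = L/(kA) = 0.045/(0.132×39) = 0.008741 K/W
R_outer film = 1/(h_o·A) = 1/(4.24×39) = 0.006047 K/W
R_total = 0.09034 K/W
Q = ΔT / R_total = 31 / 0.09034

Q ≈ 343 W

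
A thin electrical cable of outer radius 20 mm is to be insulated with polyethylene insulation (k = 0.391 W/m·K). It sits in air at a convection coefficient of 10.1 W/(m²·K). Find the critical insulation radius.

For a cylinder r_cr = k/h = 0.391/10.1
r_cr = 38.7 mm; since the bare radius (20 mm) is below r_cr, adding a thin layer of insulation will *increase* heat loss.

r_cr ≈ 38.7 mm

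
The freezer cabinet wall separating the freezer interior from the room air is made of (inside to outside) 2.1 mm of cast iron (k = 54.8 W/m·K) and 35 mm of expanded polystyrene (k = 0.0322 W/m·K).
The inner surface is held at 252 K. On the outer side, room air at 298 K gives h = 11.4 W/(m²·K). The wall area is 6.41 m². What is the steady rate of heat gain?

Series thermal resistances:
R_cast iron = L/(kA) = 0.0021/(54.8×6.41) = 5.978×10^-6 K/W
R_expanded polystyrene = L/(kA) = 0.035/(0.0322×6.41) = 0.1696 K/W
R_outer film = 1/(h_o·A) = 1/(11.4×6.41) = 0.01368 K/W
R_total = 0.1833 K/W
Q = ΔT / R_total = 46 / 0.1833

Q ≈ 251 W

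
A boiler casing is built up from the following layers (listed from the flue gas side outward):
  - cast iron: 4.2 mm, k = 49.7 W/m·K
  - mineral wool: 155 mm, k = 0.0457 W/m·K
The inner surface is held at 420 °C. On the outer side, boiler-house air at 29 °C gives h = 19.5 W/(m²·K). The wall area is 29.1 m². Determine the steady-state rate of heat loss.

Q ≈ 3300 W

Series thermal resistances:
R_cast iron = L/(kA) = 0.0042/(49.7×29.1) = 2.904×10^-6 K/W
R_mineral wool = L/(kA) = 0.155/(0.0457×29.1) = 0.1166 K/W
R_outer film = 1/(h_o·A) = 1/(19.5×29.1) = 0.001762 K/W
R_total = 0.1183 K/W
Q = ΔT / R_total = 391 / 0.1183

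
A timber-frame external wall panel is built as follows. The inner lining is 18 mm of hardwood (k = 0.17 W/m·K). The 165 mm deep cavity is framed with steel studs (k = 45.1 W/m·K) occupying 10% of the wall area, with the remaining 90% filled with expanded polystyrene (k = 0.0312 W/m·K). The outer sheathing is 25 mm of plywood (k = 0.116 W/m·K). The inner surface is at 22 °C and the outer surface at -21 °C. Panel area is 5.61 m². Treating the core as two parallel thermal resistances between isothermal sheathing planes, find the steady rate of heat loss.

Sheathing layers in series; stud and cavity paths in parallel between them.
R_inner = 0.018/(0.17×5.61) = 0.01887 K/W
R_stud  = 0.165/(45.1×0.1×5.61) = 0.006521 K/W
R_cav   = 0.165/(0.0312×0.9×5.61) = 1.047 K/W
1/R_core = 1/R_stud + 1/R_cav → R_core = 0.006481 K/W
R_outer = 0.025/(0.116×5.61) = 0.03842 K/W
R_total = 0.06377 K/W
Q = ΔT/R_total = 43/0.06377

Q ≈ 674 W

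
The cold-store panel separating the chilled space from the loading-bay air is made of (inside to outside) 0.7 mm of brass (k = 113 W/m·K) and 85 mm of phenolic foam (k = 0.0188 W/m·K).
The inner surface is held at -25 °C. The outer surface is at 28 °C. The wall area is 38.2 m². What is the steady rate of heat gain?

Q ≈ 448 W

Using the resistance-network approach (series):
R_brass = L/(kA) = 0.0007/(113×38.2) = 1.622×10^-7 K/W
R_phenolic foam = L/(kA) = 0.085/(0.0188×38.2) = 0.1184 K/W
R_total = 0.1184 K/W
Q = ΔT / R_total = 53 / 0.1184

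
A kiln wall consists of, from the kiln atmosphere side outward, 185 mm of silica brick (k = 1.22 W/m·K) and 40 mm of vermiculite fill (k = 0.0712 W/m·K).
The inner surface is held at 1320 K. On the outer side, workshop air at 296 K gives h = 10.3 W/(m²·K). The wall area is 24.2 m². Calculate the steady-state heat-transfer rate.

Model the wall as resistances in series:
R_silica brick = L/(kA) = 0.185/(1.22×24.2) = 0.006266 K/W
R_vermiculite fill = L/(kA) = 0.04/(0.0712×24.2) = 0.02321 K/W
R_outer film = 1/(h_o·A) = 1/(10.3×24.2) = 0.004012 K/W
R_total = 0.03349 K/W
Q = ΔT / R_total = 1024 / 0.03349

Q ≈ 30600 W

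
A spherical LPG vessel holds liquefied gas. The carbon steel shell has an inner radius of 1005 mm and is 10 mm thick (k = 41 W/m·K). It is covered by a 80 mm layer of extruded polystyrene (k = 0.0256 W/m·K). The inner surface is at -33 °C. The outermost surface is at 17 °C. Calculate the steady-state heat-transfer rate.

Q ≈ 223 W

Each spherical layer contributes R = (1/r_i − 1/r_o)/(4πk):
R_carbon steel shell = (1/1.005 − 1/1.015)/(4π×41) = 1.903×10^-5 K/W
R_extruded polystyrene = (1/1.015 − 1/1.095)/(4π×0.0256) = 0.2237 K/W
R_total = 0.2238 K/W
Q = ΔT/R_total = 50/0.2238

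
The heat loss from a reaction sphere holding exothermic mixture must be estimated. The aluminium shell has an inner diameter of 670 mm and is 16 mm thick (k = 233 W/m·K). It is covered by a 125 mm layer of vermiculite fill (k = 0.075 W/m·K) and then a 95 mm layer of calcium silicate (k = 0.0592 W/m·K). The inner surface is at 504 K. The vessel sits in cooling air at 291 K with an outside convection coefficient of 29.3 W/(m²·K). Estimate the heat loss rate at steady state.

Q ≈ 167 W

Spherical conduction: R = (1/r_in − 1/r_out)/(4πk) per layer; series-sum.
R_aluminium shell = (1/0.335 − 1/0.351)/(4π×233) = 4.647×10^-5 K/W
R_vermiculite fill = (1/0.351 − 1/0.476)/(4π×0.075) = 0.7938 K/W
R_calcium silicate = (1/0.476 − 1/0.571)/(4π×0.0592) = 0.4698 K/W
R_outer film = 1/(h·4πr_o²) = 1/(29.3×4π×0.571²) = 0.00833 K/W
R_total = 1.272 K/W
Q = ΔT/R_total = 213/1.272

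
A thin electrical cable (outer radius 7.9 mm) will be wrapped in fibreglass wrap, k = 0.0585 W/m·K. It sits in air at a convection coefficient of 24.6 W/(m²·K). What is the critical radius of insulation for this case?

For a cylinder r_cr = k/h = 0.0585/24.6
r_cr = 2.38 mm; since the bare radius (7.9 mm) is above r_cr, any added insulation will reduce heat loss.

r_cr ≈ 2.38 mm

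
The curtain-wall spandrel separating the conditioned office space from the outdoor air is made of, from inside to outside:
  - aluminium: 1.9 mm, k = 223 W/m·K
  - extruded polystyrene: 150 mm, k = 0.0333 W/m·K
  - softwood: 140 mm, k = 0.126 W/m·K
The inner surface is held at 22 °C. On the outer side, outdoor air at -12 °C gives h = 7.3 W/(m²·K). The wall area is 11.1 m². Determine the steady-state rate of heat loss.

Q ≈ 65.6 W

Treating each layer as a thermal resistance in series:
R_aluminium = L/(kA) = 0.0019/(223×11.1) = 7.676×10^-7 K/W
R_extruded polystyrene = L/(kA) = 0.15/(0.0333×11.1) = 0.4058 K/W
R_softwood = L/(kA) = 0.14/(0.126×11.1) = 0.1001 K/W
R_outer film = 1/(h_o·A) = 1/(7.3×11.1) = 0.01234 K/W
R_total = 0.5183 K/W
Q = ΔT / R_total = 34 / 0.5183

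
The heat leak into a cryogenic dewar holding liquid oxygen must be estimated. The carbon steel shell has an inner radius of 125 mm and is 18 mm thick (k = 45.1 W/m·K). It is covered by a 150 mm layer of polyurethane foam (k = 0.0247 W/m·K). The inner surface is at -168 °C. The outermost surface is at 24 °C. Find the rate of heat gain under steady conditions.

Q ≈ 16.6 W

Spherical conduction: R = (1/r_in − 1/r_out)/(4πk) per layer; series-sum.
R_carbon steel shell = (1/0.125 − 1/0.143)/(4π×45.1) = 0.001777 K/W
R_polyurethane foam = (1/0.143 − 1/0.293)/(4π×0.0247) = 11.53 K/W
R_total = 11.54 K/W
Q = ΔT/R_total = 192/11.54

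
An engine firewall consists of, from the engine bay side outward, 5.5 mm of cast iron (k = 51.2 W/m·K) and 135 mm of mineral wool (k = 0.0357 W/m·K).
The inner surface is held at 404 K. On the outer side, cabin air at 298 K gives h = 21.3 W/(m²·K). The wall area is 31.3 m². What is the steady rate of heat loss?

Q ≈ 867 W

Series thermal resistances:
R_cast iron = L/(kA) = 0.0055/(51.2×31.3) = 3.432×10^-6 K/W
R_mineral wool = L/(kA) = 0.135/(0.0357×31.3) = 0.1208 K/W
R_outer film = 1/(h_o·A) = 1/(21.3×31.3) = 0.0015 K/W
R_total = 0.1223 K/W
Q = ΔT / R_total = 106 / 0.1223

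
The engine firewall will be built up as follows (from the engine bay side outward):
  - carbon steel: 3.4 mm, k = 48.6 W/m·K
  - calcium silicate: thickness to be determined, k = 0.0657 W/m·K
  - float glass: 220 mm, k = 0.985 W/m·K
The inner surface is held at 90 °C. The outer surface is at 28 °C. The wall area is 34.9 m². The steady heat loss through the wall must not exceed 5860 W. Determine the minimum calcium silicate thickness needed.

L ≈ 9.58 mm

Using the resistance-network approach (series):
R_carbon steel = L/(kA) = 0.0034/(48.6×34.9) = 2.005×10^-6 K/W
R_float glass = L/(kA) = 0.22/(0.985×34.9) = 0.0064 K/W
Sum of the known resistances R_other = 0.006402 K/W
Required total resistance R_tot = ΔT/Q_allow = 62/5860 = 0.01058 K/W
R_calcium silicate = R_tot − R_other = 0.004178 K/W
L = R·k·A = 0.004178×0.0657×34.9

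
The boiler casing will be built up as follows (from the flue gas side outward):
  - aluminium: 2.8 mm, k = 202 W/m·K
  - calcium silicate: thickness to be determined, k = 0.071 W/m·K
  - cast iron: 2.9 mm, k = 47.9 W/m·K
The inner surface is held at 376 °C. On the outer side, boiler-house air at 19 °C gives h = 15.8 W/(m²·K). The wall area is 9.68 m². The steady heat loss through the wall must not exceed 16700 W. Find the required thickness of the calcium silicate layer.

Model the wall as resistances in series:
R_aluminium = L/(kA) = 0.0028/(202×9.68) = 1.432×10^-6 K/W
R_cast iron = L/(kA) = 0.0029/(47.9×9.68) = 6.254×10^-6 K/W
R_outer film = 1/(h_o·A) = 1/(15.8×9.68) = 0.006538 K/W
Sum of the known resistances R_other = 0.006546 K/W
Required total resistance R_tot = ΔT/Q_allow = 357/16700 = 0.02138 K/W
R_calcium silicate = R_tot − R_other = 0.01483 K/W
L = R·k·A = 0.01483×0.071×9.68

L ≈ 10.2 mm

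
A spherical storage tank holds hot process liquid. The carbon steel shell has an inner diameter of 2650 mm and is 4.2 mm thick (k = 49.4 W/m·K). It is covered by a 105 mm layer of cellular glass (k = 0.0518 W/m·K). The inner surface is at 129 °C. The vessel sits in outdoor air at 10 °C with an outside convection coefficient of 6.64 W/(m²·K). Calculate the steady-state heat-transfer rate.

Q ≈ 1320 W

Spherical conduction: R = (1/r_in − 1/r_out)/(4πk) per layer; series-sum.
R_carbon steel shell = (1/1.325 − 1/1.3292)/(4π×49.4) = 3.842×10^-6 K/W
R_cellular glass = (1/1.3292 − 1/1.4342)/(4π×0.0518) = 0.08462 K/W
R_outer film = 1/(h·4πr_o²) = 1/(6.64×4π×1.4342²) = 0.005826 K/W
R_total = 0.09045 K/W
Q = ΔT/R_total = 119/0.09045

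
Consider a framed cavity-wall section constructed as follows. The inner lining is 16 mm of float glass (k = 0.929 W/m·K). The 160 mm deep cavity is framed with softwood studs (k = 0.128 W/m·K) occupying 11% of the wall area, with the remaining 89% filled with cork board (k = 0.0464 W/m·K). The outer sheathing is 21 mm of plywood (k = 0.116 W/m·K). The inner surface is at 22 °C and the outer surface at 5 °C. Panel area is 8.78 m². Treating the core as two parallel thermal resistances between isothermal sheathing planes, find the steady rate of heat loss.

Q ≈ 48.3 W

Sheathing layers in series; stud and cavity paths in parallel between them.
R_inner = 0.016/(0.929×8.78) = 0.001962 K/W
R_stud  = 0.16/(0.128×0.11×8.78) = 1.294 K/W
R_cav   = 0.16/(0.0464×0.89×8.78) = 0.4413 K/W
1/R_core = 1/R_stud + 1/R_cav → R_core = 0.3291 K/W
R_outer = 0.021/(0.116×8.78) = 0.02062 K/W
R_total = 0.3517 K/W
Q = ΔT/R_total = 17/0.3517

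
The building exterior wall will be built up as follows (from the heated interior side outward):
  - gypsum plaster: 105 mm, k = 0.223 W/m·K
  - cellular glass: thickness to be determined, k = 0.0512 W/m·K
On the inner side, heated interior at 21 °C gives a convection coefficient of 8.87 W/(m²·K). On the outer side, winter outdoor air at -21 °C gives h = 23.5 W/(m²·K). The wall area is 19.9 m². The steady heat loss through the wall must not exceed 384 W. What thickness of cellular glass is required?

L ≈ 79.4 mm

Model the wall as resistances in series:
R_inner film = 1/(h_i·A) = 1/(8.87×19.9) = 0.005665 K/W
R_gypsum plaster = L/(kA) = 0.105/(0.223×19.9) = 0.02366 K/W
R_outer film = 1/(h_o·A) = 1/(23.5×19.9) = 0.002138 K/W
Sum of the known resistances R_other = 0.03146 K/W
Required total resistance R_tot = ΔT/Q_allow = 42/384 = 0.1094 K/W
R_cellular glass = R_tot − R_other = 0.07791 K/W
L = R·k·A = 0.07791×0.0512×19.9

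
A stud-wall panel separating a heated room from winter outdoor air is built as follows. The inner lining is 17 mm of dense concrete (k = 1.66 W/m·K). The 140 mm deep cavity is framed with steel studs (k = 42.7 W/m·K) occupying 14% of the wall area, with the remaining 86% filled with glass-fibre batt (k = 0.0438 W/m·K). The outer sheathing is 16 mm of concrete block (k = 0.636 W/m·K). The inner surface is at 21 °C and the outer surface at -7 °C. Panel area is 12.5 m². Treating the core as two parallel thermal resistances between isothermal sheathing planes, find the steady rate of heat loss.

Q ≈ 5970 W

Sheathing layers in series; stud and cavity paths in parallel between them.
R_inner = 0.017/(1.66×12.5) = 8.193×10^-4 K/W
R_stud  = 0.14/(42.7×0.14×12.5) = 0.001874 K/W
R_cav   = 0.14/(0.0438×0.86×12.5) = 0.2973 K/W
1/R_core = 1/R_stud + 1/R_cav → R_core = 0.001862 K/W
R_outer = 0.016/(0.636×12.5) = 0.002013 K/W
R_total = 0.004694 K/W
Q = ΔT/R_total = 28/0.004694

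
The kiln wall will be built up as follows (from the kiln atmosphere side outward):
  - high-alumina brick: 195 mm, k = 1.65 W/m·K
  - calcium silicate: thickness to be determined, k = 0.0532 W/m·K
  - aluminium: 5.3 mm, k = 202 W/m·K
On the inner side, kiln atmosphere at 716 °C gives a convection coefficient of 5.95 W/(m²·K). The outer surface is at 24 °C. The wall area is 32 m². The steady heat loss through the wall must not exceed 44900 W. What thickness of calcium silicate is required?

L ≈ 11 mm

Model the wall as resistances in series:
R_inner film = 1/(h_i·A) = 1/(5.95×32) = 0.005252 K/W
R_high-alumina brick = L/(kA) = 0.195/(1.65×32) = 0.003693 K/W
R_aluminium = L/(kA) = 0.0053/(202×32) = 8.199×10^-7 K/W
Sum of the known resistances R_other = 0.008946 K/W
Required total resistance R_tot = ΔT/Q_allow = 692/44900 = 0.01541 K/W
R_calcium silicate = R_tot − R_other = 0.006466 K/W
L = R·k·A = 0.006466×0.0532×32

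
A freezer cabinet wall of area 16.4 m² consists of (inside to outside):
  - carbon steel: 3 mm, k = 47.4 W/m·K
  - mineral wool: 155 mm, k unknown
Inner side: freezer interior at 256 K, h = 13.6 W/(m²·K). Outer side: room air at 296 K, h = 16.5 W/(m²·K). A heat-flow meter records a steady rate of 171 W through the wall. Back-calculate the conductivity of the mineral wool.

Model the wall as resistances in series:
R_inner film = 1/(h_i·A) = 1/(13.6×16.4) = 0.004484 K/W
R_carbon steel = L/(kA) = 0.003/(47.4×16.4) = 3.859×10^-6 K/W
R_outer film = 1/(h_o·A) = 1/(16.5×16.4) = 0.003695 K/W
Sum of known resistances R_other = 0.008183 K/W
Total R = ΔT/Q = 40/171 = 0.2339 K/W
R_mineral wool = R_total − R_other = 0.2257 K/W
k = L/(R·A) = 0.155/(0.2257×16.4)

k ≈ 0.0419 W/(m·K)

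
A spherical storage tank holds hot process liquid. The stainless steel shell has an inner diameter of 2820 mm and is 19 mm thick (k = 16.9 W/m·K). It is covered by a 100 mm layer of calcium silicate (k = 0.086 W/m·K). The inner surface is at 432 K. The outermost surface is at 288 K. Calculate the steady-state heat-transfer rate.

Q ≈ 3400 W

Each spherical layer contributes R = (1/r_i − 1/r_o)/(4πk):
R_stainless steel shell = (1/1.41 − 1/1.429)/(4π×16.9) = 4.44×10^-5 K/W
R_calcium silicate = (1/1.429 − 1/1.529)/(4π×0.086) = 0.04235 K/W
R_total = 0.04239 K/W
Q = ΔT/R_total = 144/0.04239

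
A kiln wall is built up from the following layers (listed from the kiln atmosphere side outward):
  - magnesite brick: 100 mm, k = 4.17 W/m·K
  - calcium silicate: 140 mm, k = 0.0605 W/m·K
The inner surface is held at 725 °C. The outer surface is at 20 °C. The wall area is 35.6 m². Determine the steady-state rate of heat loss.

Q ≈ 10700 W

Thermal resistances in series:
R_magnesite brick = L/(kA) = 0.1/(4.17×35.6) = 6.736×10^-4 K/W
R_calcium silicate = L/(kA) = 0.14/(0.0605×35.6) = 0.065 K/W
R_total = 0.06568 K/W
Q = ΔT / R_total = 705 / 0.06568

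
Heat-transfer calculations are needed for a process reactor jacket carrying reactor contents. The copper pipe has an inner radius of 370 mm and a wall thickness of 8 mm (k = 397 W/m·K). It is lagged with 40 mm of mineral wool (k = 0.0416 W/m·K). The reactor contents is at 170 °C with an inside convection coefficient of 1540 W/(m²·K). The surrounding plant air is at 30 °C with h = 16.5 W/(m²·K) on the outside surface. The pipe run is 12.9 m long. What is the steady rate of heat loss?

Cylindrical conduction, so R = ln(r₂/r₁)/(2πkL) per layer, in series:
R_inner film = 1/(h_i·2πr₁L) = 1/(1540×2π×0.37×12.9) = 2.165×10^-5 K/W
R_copper pipe wall = ln(378/370)/(2π×397×12.9) = 6.648×10^-7 K/W
R_mineral wool = ln(418/378)/(2π×0.0416×12.9) = 0.02983 K/W
R_outer film = 1/(h_o·2πr_oL) = 1/(16.5×2π×0.418×12.9) = 0.001789 K/W
R_total = 0.03164 K/W
Q = ΔT/R_total = 140/0.03164

Q ≈ 4420 W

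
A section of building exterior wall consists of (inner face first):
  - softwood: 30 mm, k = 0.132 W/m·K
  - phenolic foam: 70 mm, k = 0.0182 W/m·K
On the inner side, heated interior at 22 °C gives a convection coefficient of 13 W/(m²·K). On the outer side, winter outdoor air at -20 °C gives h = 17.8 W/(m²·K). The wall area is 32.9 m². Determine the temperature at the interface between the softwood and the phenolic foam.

Using the resistance-network approach (series):
R_inner film = 1/(h_i·A) = 1/(13×32.9) = 0.002338 K/W
R_softwood = L/(kA) = 0.03/(0.132×32.9) = 0.006908 K/W
R_phenolic foam = L/(kA) = 0.07/(0.0182×32.9) = 0.1169 K/W
R_outer film = 1/(h_o·A) = 1/(17.8×32.9) = 0.001708 K/W
R_total = 0.1279 K/W;  Q = ΔT/R_total = 42/0.1279 = 328.5 W
T_interface = T_inner − Q·ΣR(inner→interface) = 22 − 328×0.009246

T ≈ 19 °C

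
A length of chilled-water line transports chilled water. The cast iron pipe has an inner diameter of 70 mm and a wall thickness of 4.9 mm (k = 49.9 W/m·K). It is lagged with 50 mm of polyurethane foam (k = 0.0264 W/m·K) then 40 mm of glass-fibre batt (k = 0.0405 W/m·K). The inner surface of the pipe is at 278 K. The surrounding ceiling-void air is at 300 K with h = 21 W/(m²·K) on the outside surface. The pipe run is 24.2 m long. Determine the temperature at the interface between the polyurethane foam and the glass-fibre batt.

Treating each annulus and film as a series resistance:
R_cast iron pipe wall = ln(39.9/35)/(2π×49.9×24.2) = 1.727×10^-5 K/W
R_polyurethane foam = ln(89.9/39.9)/(2π×0.0264×24.2) = 0.2024 K/W
R_glass-fibre batt = ln(129.9/89.9)/(2π×0.0405×24.2) = 0.05977 K/W
R_outer film = 1/(h_o·2πr_oL) = 1/(21×2π×0.1299×24.2) = 0.002411 K/W
R_total = 0.2646 K/W
Q = ΔT/R_total = 22/0.2646
Q = 83.2 W
T_interface = T_inner + Q·ΣR(inner→interface) = 278 + 83.2×0.2024

T ≈ 295 K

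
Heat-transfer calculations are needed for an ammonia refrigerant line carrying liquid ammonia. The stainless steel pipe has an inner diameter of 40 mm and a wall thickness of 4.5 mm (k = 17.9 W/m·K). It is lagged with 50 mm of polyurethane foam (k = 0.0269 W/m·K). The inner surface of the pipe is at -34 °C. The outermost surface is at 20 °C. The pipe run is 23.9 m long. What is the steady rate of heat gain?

Q ≈ 196 W

Per-layer cylindrical resistances, series-summed:
R_stainless steel pipe wall = ln(24.5/20)/(2π×17.9×23.9) = 7.55×10^-5 K/W
R_polyurethane foam = ln(74.5/24.5)/(2π×0.0269×23.9) = 0.2753 K/W
R_total = 0.2754 K/W
Q = ΔT/R_total = 54/0.2754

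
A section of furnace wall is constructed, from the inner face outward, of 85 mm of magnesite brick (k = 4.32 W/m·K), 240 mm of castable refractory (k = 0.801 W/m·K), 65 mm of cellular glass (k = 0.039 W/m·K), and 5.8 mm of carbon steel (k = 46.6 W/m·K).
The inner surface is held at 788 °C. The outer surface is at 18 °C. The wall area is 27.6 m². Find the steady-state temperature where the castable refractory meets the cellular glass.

T ≈ 664 °C

Series thermal resistances:
R_magnesite brick = L/(kA) = 0.085/(4.32×27.6) = 7.129×10^-4 K/W
R_castable refractory = L/(kA) = 0.24/(0.801×27.6) = 0.01086 K/W
R_cellular glass = L/(kA) = 0.065/(0.039×27.6) = 0.06039 K/W
R_carbon steel = L/(kA) = 0.0058/(46.6×27.6) = 4.51×10^-6 K/W
R_total = 0.07196 K/W;  Q = ΔT/R_total = 770/0.07196 = 10700 W
T_interface = T_inner − Q·ΣR(inner→interface) = 788 − 10700×0.01157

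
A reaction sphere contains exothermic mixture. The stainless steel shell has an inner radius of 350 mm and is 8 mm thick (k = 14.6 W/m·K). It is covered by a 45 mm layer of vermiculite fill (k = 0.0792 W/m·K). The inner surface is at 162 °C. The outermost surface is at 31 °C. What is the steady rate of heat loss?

For a spherical shell R = (1/r₁ − 1/r₂)/(4πk); film R = 1/(h·4πr²). In series:
R_stainless steel shell = (1/0.35 − 1/0.358)/(4π×14.6) = 3.48×10^-4 K/W
R_vermiculite fill = (1/0.358 − 1/0.403)/(4π×0.0792) = 0.3134 K/W
R_total = 0.3137 K/W
Q = ΔT/R_total = 131/0.3137

Q ≈ 418 W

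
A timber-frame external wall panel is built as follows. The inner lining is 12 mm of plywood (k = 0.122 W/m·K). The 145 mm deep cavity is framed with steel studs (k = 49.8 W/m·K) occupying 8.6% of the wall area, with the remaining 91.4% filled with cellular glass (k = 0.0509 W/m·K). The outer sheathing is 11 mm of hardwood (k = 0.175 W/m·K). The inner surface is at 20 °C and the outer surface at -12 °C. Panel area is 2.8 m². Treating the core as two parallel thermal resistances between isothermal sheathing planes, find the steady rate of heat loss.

Sheathing layers in series; stud and cavity paths in parallel between them.
R_inner = 0.012/(0.122×2.8) = 0.03513 K/W
R_stud  = 0.145/(49.8×0.086×2.8) = 0.01209 K/W
R_cav   = 0.145/(0.0509×0.914×2.8) = 1.113 K/W
1/R_core = 1/R_stud + 1/R_cav → R_core = 0.01196 K/W
R_outer = 0.011/(0.175×2.8) = 0.02245 K/W
R_total = 0.06954 K/W
Q = ΔT/R_total = 32/0.06954

Q ≈ 460 W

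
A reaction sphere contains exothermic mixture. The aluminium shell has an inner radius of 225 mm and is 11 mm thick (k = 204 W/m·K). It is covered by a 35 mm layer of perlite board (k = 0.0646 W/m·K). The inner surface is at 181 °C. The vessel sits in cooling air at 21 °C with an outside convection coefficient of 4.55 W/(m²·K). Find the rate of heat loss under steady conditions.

Radial (spherical) resistances in series:
R_aluminium shell = (1/0.225 − 1/0.236)/(4π×204) = 8.081×10^-5 K/W
R_perlite board = (1/0.236 − 1/0.271)/(4π×0.0646) = 0.6741 K/W
R_outer film = 1/(h·4πr_o²) = 1/(4.55×4π×0.271²) = 0.2381 K/W
R_total = 0.9124 K/W
Q = ΔT/R_total = 160/0.9124

Q ≈ 175 W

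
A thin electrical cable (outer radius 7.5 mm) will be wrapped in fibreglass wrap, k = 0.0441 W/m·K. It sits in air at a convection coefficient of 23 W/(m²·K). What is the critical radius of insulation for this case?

r_cr ≈ 1.92 mm

For a cylinder r_cr = k/h = 0.0441/23
r_cr = 1.92 mm; since the bare radius (7.5 mm) is above r_cr, any added insulation will reduce heat loss.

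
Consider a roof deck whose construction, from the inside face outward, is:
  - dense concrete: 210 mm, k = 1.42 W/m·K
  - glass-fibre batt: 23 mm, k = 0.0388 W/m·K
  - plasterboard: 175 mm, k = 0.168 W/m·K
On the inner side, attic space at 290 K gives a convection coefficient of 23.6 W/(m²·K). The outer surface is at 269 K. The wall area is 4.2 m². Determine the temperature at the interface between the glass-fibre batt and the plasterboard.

T ≈ 281 K

Thermal resistances in series:
R_inner film = 1/(h_i·A) = 1/(23.6×4.2) = 0.01009 K/W
R_dense concrete = L/(kA) = 0.21/(1.42×4.2) = 0.03521 K/W
R_glass-fibre batt = L/(kA) = 0.023/(0.0388×4.2) = 0.1411 K/W
R_plasterboard = L/(kA) = 0.175/(0.168×4.2) = 0.248 K/W
R_total = 0.4345 K/W;  Q = ΔT/R_total = 21/0.4345 = 48.34 W
T_interface = T_inner − Q·ΣR(inner→interface) = 290 − 48.3×0.1864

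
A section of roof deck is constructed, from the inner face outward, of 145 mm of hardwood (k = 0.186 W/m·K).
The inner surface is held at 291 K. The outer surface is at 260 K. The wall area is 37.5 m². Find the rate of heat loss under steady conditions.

Thermal resistances in series:
R_hardwood = L/(kA) = 0.145/(0.186×37.5) = 0.02079 K/W
R_total = 0.02079 K/W
Q = ΔT / R_total = 31 / 0.02079

Q ≈ 1490 W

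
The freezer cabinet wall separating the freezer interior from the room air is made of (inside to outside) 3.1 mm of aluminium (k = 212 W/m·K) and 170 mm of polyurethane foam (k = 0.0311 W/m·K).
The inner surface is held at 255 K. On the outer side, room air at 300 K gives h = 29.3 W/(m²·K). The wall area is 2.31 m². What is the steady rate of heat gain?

Q ≈ 18.9 W

Series thermal resistances:
R_aluminium = L/(kA) = 0.0031/(212×2.31) = 6.33×10^-6 K/W
R_polyurethane foam = L/(kA) = 0.17/(0.0311×2.31) = 2.366 K/W
R_outer film = 1/(h_o·A) = 1/(29.3×2.31) = 0.01477 K/W
R_total = 2.381 K/W
Q = ΔT / R_total = 45 / 2.381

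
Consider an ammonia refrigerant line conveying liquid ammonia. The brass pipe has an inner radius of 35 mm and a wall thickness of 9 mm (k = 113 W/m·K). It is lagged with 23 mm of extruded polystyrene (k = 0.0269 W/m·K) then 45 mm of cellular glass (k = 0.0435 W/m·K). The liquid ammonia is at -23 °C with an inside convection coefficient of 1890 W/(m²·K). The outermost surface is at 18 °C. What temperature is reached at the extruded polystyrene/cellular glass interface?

T ≈ 0.365 °C

Cylindrical conduction, so R = ln(r₂/r₁)/(2πkL) per layer, in series:
R_inner film = 1/(h_i·2πr₁L) = 1/(1890×2π×0.035×1) = 0.002406 K/W
R_brass pipe wall = ln(44/35)/(2π×113×1) = 3.223×10^-4 K/W
R_extruded polystyrene = ln(67/44)/(2π×0.0269×1) = 2.488 K/W
R_cellular glass = ln(112/67)/(2π×0.0435×1) = 1.88 K/W
R_total = 4.371 K/W
Q = ΔT/R_total = 41/4.371
Q = 9.38 W/m
T_interface = T_inner + Q·ΣR(inner→interface) = -23 + 9.38×2.491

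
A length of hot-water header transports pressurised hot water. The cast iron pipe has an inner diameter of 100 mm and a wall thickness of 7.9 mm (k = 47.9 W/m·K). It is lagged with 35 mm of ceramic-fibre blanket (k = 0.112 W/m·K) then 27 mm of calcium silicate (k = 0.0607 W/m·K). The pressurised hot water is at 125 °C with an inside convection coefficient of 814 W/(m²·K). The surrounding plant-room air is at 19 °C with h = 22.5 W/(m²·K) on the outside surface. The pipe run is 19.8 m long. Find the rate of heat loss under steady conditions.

For a radial system each layer contributes R = ln(r_out/r_in)/(2πkL); films add R = 1/(hA).
R_inner film = 1/(h_i·2πr₁L) = 1/(814×2π×0.05×19.8) = 1.975×10^-4 K/W
R_cast iron pipe wall = ln(57.9/50)/(2π×47.9×19.8) = 2.462×10^-5 K/W
R_ceramic-fibre blanket = ln(92.9/57.9)/(2π×0.112×19.8) = 0.03393 K/W
R_calcium silicate = ln(119.9/92.9)/(2π×0.0607×19.8) = 0.03379 K/W
R_outer film = 1/(h_o·2πr_oL) = 1/(22.5×2π×0.1199×19.8) = 0.00298 K/W
R_total = 0.07092 K/W
Q = ΔT/R_total = 106/0.07092

Q ≈ 1490 W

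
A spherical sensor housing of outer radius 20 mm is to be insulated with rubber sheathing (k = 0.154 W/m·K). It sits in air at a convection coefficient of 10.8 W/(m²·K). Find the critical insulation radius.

r_cr ≈ 28.5 mm

For a sphere r_cr = 2k/h = 2×0.154/10.8
r_cr = 28.5 mm; since the bare radius (20 mm) is below r_cr, adding a thin layer of insulation will *increase* heat loss.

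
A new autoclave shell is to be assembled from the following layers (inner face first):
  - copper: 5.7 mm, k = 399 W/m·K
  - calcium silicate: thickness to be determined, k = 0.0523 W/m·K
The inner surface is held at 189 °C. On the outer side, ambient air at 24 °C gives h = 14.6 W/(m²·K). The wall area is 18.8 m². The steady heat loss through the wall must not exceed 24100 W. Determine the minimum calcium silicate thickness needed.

L ≈ 3.15 mm

Treating each layer as a thermal resistance in series:
R_copper = L/(kA) = 0.0057/(399×18.8) = 7.599×10^-7 K/W
R_outer film = 1/(h_o·A) = 1/(14.6×18.8) = 0.003643 K/W
Sum of the known resistances R_other = 0.003644 K/W
Required total resistance R_tot = ΔT/Q_allow = 165/24100 = 0.006846 K/W
R_calcium silicate = R_tot − R_other = 0.003202 K/W
L = R·k·A = 0.003202×0.0523×18.8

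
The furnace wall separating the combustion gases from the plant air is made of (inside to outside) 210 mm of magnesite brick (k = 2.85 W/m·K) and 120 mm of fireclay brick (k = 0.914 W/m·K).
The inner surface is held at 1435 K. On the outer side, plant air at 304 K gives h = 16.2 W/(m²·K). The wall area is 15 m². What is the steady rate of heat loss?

Q ≈ 63600 W

Using the resistance-network approach (series):
R_magnesite brick = L/(kA) = 0.21/(2.85×15) = 0.004912 K/W
R_fireclay brick = L/(kA) = 0.12/(0.914×15) = 0.008753 K/W
R_outer film = 1/(h_o·A) = 1/(16.2×15) = 0.004115 K/W
R_total = 0.01778 K/W
Q = ΔT / R_total = 1131 / 0.01778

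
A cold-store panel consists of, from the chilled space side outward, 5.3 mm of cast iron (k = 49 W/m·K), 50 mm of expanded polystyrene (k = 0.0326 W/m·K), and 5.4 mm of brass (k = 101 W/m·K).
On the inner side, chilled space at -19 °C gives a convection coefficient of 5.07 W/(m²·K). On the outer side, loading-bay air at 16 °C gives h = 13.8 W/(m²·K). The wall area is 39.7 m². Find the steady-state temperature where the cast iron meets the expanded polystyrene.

T ≈ -15.2 °C

Using the resistance-network approach (series):
R_inner film = 1/(h_i·A) = 1/(5.07×39.7) = 0.004968 K/W
R_cast iron = L/(kA) = 0.0053/(49×39.7) = 2.725×10^-6 K/W
R_expanded polystyrene = L/(kA) = 0.05/(0.0326×39.7) = 0.03863 K/W
R_brass = L/(kA) = 0.0054/(101×39.7) = 1.347×10^-6 K/W
R_outer film = 1/(h_o·A) = 1/(13.8×39.7) = 0.001825 K/W
R_total = 0.04543 K/W;  Q = ΔT/R_total = 35/0.04543 = 770.4 W
T_interface = T_inner + Q·ΣR(inner→interface) = -19 + 770×0.004971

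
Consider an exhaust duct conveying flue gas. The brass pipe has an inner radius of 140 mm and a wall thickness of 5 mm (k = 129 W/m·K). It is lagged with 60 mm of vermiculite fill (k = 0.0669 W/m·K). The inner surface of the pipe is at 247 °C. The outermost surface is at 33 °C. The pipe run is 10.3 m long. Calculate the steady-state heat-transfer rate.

Q ≈ 2680 W

Cylindrical conduction, so R = ln(r₂/r₁)/(2πkL) per layer, in series:
R_brass pipe wall = ln(145/140)/(2π×129×10.3) = 4.203×10^-6 K/W
R_vermiculite fill = ln(205/145)/(2π×0.0669×10.3) = 0.07998 K/W
R_total = 0.07998 K/W
Q = ΔT/R_total = 214/0.07998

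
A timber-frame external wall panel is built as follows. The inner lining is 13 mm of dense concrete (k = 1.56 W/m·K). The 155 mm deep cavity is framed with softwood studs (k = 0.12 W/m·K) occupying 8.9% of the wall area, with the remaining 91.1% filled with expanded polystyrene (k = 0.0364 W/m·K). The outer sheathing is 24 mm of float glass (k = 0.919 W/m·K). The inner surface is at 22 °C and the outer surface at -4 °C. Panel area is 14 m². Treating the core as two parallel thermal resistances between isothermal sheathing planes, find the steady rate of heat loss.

Q ≈ 102 W

Sheathing layers in series; stud and cavity paths in parallel between them.
R_inner = 0.013/(1.56×14) = 5.952×10^-4 K/W
R_stud  = 0.155/(0.12×0.089×14) = 1.037 K/W
R_cav   = 0.155/(0.0364×0.911×14) = 0.3339 K/W
1/R_core = 1/R_stud + 1/R_cav → R_core = 0.2525 K/W
R_outer = 0.024/(0.919×14) = 0.001865 K/W
R_total = 0.255 K/W
Q = ΔT/R_total = 26/0.255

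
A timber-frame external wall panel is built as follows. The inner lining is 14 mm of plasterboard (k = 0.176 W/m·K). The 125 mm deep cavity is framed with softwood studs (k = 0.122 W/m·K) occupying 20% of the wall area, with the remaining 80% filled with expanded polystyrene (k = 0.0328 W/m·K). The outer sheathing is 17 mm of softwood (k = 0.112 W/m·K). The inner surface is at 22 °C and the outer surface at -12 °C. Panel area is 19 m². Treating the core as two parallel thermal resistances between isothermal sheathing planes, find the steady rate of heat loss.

Q ≈ 239 W

Sheathing layers in series; stud and cavity paths in parallel between them.
R_inner = 0.014/(0.176×19) = 0.004187 K/W
R_stud  = 0.125/(0.122×0.2×19) = 0.2696 K/W
R_cav   = 0.125/(0.0328×0.8×19) = 0.2507 K/W
1/R_core = 1/R_stud + 1/R_cav → R_core = 0.1299 K/W
R_outer = 0.017/(0.112×19) = 0.007989 K/W
R_total = 0.1421 K/W
Q = ΔT/R_total = 34/0.1421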